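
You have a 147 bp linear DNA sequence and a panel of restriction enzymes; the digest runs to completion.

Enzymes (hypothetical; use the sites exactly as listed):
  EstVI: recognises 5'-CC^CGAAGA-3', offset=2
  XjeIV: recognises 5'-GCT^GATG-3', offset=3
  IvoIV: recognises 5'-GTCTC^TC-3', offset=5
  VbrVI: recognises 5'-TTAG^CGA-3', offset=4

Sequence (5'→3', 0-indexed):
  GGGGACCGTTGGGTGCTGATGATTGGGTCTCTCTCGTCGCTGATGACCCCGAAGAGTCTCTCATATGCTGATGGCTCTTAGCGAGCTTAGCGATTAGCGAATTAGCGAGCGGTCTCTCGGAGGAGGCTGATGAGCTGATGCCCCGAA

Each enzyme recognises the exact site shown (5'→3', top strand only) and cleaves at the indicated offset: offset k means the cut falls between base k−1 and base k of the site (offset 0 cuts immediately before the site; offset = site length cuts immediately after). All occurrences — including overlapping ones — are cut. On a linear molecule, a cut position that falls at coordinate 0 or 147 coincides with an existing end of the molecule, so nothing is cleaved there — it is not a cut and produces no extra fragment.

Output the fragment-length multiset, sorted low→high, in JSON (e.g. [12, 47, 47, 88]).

[7,8,8,8,9,9,10,11,11,11,12,12,14,17]

Scan for sites:
  EstVI CCCGAAGA/2: at [47] ⇒ [49]
  XjeIV GCTGATG/3: at [14, 38, 66, 125, 133] ⇒ [17, 41, 69, 128, 136]
  IvoIV GTCTCTC/5: at [26, 55, 111] ⇒ [31, 60, 116]
  VbrVI TTAGCGA/4: at [77, 86, 93, 101] ⇒ [81, 90, 97, 105]

All cut coordinates (distinct, sorted): [17, 31, 41, 49, 60, 69, 81, 90, 97, 105, 116, 128, 136]

Fragments:
  [0,17): 17 bp
  [17,31): 14 bp
  [31,41): 10 bp
  [41,49): 8 bp
  [49,60): 11 bp
  [60,69): 9 bp
  [69,81): 12 bp
  [81,90): 9 bp
  [90,97): 7 bp
  [97,105): 8 bp
  [105,116): 11 bp
  [116,128): 12 bp
  [128,136): 8 bp
  [136,147): 11 bp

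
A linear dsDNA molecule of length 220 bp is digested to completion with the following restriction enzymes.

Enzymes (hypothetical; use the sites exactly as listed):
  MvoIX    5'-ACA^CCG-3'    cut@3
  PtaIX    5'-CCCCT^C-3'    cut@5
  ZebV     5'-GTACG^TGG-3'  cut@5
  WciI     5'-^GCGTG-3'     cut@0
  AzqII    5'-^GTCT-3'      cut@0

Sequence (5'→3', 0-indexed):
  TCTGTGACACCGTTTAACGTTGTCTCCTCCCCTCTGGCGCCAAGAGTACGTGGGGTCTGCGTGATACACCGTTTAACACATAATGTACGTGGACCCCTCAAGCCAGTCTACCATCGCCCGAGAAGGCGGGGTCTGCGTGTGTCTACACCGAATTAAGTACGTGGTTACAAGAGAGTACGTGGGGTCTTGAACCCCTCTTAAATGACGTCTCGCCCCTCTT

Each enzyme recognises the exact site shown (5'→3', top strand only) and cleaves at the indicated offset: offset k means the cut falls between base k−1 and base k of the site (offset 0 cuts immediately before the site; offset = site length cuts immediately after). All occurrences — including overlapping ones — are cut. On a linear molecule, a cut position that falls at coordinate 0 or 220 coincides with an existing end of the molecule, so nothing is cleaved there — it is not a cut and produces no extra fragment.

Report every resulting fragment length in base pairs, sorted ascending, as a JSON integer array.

Scan for sites:
  MvoIX ACACCG/3: at [6, 65, 144] ⇒ [9, 68, 147]
  PtaIX CCCCTC/5: at [28, 93, 191, 212] ⇒ [33, 98, 196, 217]
  ZebV GTACGTGG/5: at [45, 84, 156, 174] ⇒ [50, 89, 161, 179]
  WciI GCGTG/0: at [58, 134] ⇒ [58, 134]
  AzqII GTCT/0: at [21, 54, 105, 130, 140, 183, 206] ⇒ [21, 54, 105, 130, 140, 183, 206]

Pooled cuts: [9, 21, 33, 50, 54, 58, 68, 89, 98, 105, 130, 134, 140, 147, 161, 179, 183, 196, 206, 217]

Fragments:
  [0,9): 9 bp
  [9,21): 12 bp
  [21,33): 12 bp
  [33,50): 17 bp
  [50,54): 4 bp
  [54,58): 4 bp
  [58,68): 10 bp
  [68,89): 21 bp
  [89,98): 9 bp
  [98,105): 7 bp
  [105,130): 25 bp
  [130,134): 4 bp
  [134,140): 6 bp
  [140,147): 7 bp
  [147,161): 14 bp
  [161,179): 18 bp
  [179,183): 4 bp
  [183,196): 13 bp
  [196,206): 10 bp
  [206,217): 11 bp
  [217,220): 3 bp

[3,4,4,4,4,6,7,7,9,9,10,10,11,12,12,13,14,17,18,21,25]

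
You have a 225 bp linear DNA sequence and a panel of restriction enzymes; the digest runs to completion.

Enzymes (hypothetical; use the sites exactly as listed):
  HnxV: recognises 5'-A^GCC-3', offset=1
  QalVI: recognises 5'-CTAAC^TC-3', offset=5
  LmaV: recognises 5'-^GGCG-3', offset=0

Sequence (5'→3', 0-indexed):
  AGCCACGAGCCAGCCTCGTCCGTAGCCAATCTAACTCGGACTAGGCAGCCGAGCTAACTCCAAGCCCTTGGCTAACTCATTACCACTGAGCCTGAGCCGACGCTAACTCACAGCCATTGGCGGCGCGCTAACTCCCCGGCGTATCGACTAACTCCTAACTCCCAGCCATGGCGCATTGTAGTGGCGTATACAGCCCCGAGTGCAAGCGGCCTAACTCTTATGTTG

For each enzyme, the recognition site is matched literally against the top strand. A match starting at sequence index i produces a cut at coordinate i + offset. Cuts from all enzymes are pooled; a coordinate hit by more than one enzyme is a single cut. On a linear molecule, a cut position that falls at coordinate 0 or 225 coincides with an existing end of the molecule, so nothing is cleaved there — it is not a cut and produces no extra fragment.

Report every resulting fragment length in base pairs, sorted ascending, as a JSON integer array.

[1,3,4,5,5,5,5,5,6,6,7,7,10,10,11,11,11,12,12,12,13,13,13,15,23]

Scan for sites:
  HnxV (AGCC, off=1): starts [0, 7, 11, 23, 46, 62, 88, 94, 111, 163, 191] → cuts [1, 8, 12, 24, 47, 63, 89, 95, 112, 164, 192]
  QalVI (CTAACTC, off=5): starts [30, 53, 71, 102, 127, 147, 154, 210] → cuts [35, 58, 76, 107, 132, 152, 159, 215]
  LmaV (GGCG, off=0): starts [118, 121, 137, 169, 182] → cuts [118, 121, 137, 169, 182]

Pooled cuts: [1, 8, 12, 24, 35, 47, 58, 63, 76, 89, 95, 107, 112, 118, 121, 132, 137, 152, 159, 164, 169, 182, 192, 215]

Fragment lengths:
  [0,1): 1 bp
  [1,8): 7 bp
  [8,12): 4 bp
  [12,24): 12 bp
  [24,35): 11 bp
  [35,47): 12 bp
  [47,58): 11 bp
  [58,63): 5 bp
  [63,76): 13 bp
  [76,89): 13 bp
  [89,95): 6 bp
  [95,107): 12 bp
  [107,112): 5 bp
  [112,118): 6 bp
  [118,121): 3 bp
  [121,132): 11 bp
  [132,137): 5 bp
  [137,152): 15 bp
  [152,159): 7 bp
  [159,164): 5 bp
  [164,169): 5 bp
  [169,182): 13 bp
  [182,192): 10 bp
  [192,215): 23 bp
  [215,225): 10 bp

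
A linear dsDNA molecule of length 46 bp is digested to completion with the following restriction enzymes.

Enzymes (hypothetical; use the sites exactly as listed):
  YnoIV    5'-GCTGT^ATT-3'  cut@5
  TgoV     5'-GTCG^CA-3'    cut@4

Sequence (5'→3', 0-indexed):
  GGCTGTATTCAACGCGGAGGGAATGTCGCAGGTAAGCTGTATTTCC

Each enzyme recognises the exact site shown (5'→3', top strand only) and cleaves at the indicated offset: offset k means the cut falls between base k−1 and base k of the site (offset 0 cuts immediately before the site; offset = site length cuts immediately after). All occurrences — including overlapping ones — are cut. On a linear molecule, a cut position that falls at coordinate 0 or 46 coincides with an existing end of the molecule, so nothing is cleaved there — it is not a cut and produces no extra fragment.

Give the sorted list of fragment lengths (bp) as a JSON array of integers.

[6,6,12,22]

Scan for sites:
  YnoIV GCTGTATT/5: at [1, 35] ⇒ [6, 40]
  TgoV GTCGCA/4: at [24] ⇒ [28]

All cut coordinates (distinct, sorted): [6, 28, 40]

Fragment lengths:
  [0,6): 6 bp
  [6,28): 22 bp
  [28,40): 12 bp
  [40,46): 6 bp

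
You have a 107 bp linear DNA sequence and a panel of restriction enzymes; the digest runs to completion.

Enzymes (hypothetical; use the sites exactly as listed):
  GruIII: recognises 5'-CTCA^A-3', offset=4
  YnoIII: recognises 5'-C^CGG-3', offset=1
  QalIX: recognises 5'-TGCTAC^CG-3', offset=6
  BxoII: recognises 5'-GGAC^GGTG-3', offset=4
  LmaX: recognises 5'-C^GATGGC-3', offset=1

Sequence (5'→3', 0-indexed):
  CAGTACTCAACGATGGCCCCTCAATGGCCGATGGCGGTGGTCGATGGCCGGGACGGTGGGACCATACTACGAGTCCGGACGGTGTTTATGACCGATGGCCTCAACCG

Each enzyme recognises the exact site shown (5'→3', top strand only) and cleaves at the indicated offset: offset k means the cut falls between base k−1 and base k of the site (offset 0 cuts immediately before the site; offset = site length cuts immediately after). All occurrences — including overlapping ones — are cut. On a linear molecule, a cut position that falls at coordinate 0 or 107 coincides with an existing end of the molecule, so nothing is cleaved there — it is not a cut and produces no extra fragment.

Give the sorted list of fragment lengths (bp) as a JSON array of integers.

Site scan:
  GruIII (CTCAA, off=4): starts [5, 19, 99] → cuts [9, 23, 103]
  YnoIII (CCGG, off=1): starts [47, 74] → cuts [48, 75]
  QalIX (TGCTACCG, off=6): no sites
  BxoII (GGACGGTG, off=4): starts [50, 76] → cuts [54, 80]
  LmaX (CGATGGC, off=1): starts [10, 28, 41, 92] → cuts [11, 29, 42, 93]

Pooled cuts: [9, 11, 23, 29, 42, 48, 54, 75, 80, 93, 103]

Fragment lengths:
  [0,9): 9 bp
  [9,11): 2 bp
  [11,23): 12 bp
  [23,29): 6 bp
  [29,42): 13 bp
  [42,48): 6 bp
  [48,54): 6 bp
  [54,75): 21 bp
  [75,80): 5 bp
  [80,93): 13 bp
  [93,103): 10 bp
  [103,107): 4 bp

[2,4,5,6,6,6,9,10,12,13,13,21]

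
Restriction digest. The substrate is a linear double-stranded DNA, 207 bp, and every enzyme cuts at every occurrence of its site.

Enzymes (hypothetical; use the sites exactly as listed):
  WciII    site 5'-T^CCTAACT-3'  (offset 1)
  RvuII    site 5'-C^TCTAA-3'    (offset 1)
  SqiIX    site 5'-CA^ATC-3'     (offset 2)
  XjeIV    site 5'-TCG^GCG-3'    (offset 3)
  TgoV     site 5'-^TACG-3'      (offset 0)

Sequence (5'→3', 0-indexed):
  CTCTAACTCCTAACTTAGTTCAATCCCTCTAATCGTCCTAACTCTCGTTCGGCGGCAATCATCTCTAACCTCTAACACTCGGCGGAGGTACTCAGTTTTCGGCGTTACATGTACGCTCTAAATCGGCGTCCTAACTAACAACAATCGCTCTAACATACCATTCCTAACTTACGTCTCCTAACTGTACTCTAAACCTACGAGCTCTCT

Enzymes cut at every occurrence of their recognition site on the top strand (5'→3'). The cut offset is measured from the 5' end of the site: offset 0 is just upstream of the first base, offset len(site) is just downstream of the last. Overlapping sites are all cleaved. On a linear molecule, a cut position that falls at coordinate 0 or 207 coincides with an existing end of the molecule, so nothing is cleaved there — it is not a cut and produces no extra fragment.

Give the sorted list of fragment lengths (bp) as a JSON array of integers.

Per-enzyme occurrences:
  WciII TCCTAACT/1: at [7, 35, 128, 161, 175] ⇒ [8, 36, 129, 162, 176]
  RvuII CTCTAA/1: at [0, 26, 62, 69, 115, 147, 186] ⇒ [1, 27, 63, 70, 116, 148, 187]
  SqiIX CAATC/2: at [20, 55, 141] ⇒ [22, 57, 143]
  XjeIV TCGGCG/3: at [48, 78, 98, 122] ⇒ [51, 81, 101, 125]
  TgoV TACG/0: at [111, 169, 195] ⇒ [111, 169, 195]

All cut coordinates (distinct, sorted): [1, 8, 22, 27, 36, 51, 57, 63, 70, 81, 101, 111, 116, 125, 129, 143, 148, 162, 169, 176, 187, 195]

Fragment lengths:
  [0,1): 1 bp
  [1,8): 7 bp
  [8,22): 14 bp
  [22,27): 5 bp
  [27,36): 9 bp
  [36,51): 15 bp
  [51,57): 6 bp
  [57,63): 6 bp
  [63,70): 7 bp
  [70,81): 11 bp
  [81,101): 20 bp
  [101,111): 10 bp
  [111,116): 5 bp
  [116,125): 9 bp
  [125,129): 4 bp
  [129,143): 14 bp
  [143,148): 5 bp
  [148,162): 14 bp
  [162,169): 7 bp
  [169,176): 7 bp
  [176,187): 11 bp
  [187,195): 8 bp
  [195,207): 12 bp

[1,4,5,5,5,6,6,7,7,7,7,8,9,9,10,11,11,12,14,14,14,15,20]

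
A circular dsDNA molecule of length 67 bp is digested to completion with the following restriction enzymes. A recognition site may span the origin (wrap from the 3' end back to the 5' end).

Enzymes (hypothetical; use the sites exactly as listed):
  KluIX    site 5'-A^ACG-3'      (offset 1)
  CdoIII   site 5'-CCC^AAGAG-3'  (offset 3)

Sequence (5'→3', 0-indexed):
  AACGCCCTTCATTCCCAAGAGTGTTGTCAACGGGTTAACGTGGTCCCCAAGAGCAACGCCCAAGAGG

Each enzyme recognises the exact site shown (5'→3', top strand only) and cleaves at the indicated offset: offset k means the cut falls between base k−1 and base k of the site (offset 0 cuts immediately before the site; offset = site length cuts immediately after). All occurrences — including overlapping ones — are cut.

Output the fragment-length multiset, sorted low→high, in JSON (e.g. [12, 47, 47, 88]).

Site scan:
  KluIX AACG/1: at [0, 28, 36, 54] ⇒ [1, 29, 37, 55]
  CdoIII CCCAAGAG/3: at [13, 45, 58] ⇒ [16, 48, 61]

All cut coordinates (distinct, sorted): [1, 16, 29, 37, 48, 55, 61]

Fragments:
  1→16: 15 bp
  16→29: 13 bp
  29→37: 8 bp
  37→48: 11 bp
  48→55: 7 bp
  55→61: 6 bp
  61→1 (wrap): 67-61+1 = 7 bp

[6,7,7,8,11,13,15]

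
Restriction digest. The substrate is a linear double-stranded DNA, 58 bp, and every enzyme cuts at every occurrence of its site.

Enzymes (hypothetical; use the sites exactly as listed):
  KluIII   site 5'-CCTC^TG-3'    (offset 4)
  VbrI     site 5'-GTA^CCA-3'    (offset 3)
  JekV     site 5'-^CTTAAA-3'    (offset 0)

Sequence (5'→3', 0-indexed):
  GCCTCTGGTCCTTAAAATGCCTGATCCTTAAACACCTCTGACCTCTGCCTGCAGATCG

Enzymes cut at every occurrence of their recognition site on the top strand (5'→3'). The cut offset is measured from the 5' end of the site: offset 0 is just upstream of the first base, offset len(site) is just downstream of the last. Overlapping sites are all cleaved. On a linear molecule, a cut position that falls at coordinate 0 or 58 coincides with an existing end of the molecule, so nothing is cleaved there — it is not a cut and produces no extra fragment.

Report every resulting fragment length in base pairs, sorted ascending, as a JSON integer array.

Site scan:
  KluIII (CCTCTG, off=4): starts [1, 34, 41] → cuts [5, 38, 45]
  VbrI (GTACCA, off=3): no sites
  JekV (CTTAAA, off=0): starts [10, 26] → cuts [10, 26]

All cut coordinates (distinct, sorted): [5, 10, 26, 38, 45]

Fragments:
  [0,5): 5 bp
  [5,10): 5 bp
  [10,26): 16 bp
  [26,38): 12 bp
  [38,45): 7 bp
  [45,58): 13 bp

[5,5,7,12,13,16]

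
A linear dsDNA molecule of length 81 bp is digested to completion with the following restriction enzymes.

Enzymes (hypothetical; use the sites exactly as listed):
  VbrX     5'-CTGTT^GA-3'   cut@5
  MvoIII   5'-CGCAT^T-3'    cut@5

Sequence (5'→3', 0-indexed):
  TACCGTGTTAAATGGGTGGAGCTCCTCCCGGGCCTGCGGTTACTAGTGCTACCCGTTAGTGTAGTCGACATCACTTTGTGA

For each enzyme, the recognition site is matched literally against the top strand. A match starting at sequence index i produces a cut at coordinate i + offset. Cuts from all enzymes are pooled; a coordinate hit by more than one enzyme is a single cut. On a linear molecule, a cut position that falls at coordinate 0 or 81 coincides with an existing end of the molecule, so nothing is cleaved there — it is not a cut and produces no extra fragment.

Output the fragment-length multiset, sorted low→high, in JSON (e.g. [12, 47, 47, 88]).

[81]

Site scan:
  VbrX (CTGTTGA, off=5): no sites
  MvoIII (CGCATT, off=5): no sites

All cut coordinates (distinct, sorted): ∅

Fragments:
  no cuts → one linear fragment of 81 bp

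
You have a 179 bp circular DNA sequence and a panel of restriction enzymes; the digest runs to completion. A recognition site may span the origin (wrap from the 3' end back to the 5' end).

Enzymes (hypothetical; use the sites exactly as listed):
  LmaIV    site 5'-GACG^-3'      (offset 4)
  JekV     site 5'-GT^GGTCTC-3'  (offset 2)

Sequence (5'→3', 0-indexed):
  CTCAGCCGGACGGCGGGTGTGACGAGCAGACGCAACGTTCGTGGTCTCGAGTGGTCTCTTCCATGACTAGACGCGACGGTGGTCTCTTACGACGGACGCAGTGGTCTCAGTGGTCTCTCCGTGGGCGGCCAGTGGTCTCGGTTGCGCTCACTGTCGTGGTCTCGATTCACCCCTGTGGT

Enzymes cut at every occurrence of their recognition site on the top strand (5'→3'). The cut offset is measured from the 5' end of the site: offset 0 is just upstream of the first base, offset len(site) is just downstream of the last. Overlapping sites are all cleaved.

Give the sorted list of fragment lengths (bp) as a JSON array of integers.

Scan for sites:
  LmaIV (GACG, off=4): starts [8, 20, 28, 69, 74, 90, 94] → cuts [12, 24, 32, 73, 78, 94, 98]
  JekV (GTGGTCTC, off=2): starts [40, 50, 78, 100, 109, 131, 155, 174] → cuts [42, 52, 80, 102, 111, 133, 157, 176]

Pooled cuts: [12, 24, 32, 42, 52, 73, 78, 80, 94, 98, 102, 111, 133, 157, 176]

Fragments:
  12→24: 12 bp
  24→32: 8 bp
  32→42: 10 bp
  42→52: 10 bp
  52→73: 21 bp
  73→78: 5 bp
  78→80: 2 bp
  80→94: 14 bp
  94→98: 4 bp
  98→102: 4 bp
  102→111: 9 bp
  111→133: 22 bp
  133→157: 24 bp
  157→176: 19 bp
  176→12 (wrap): 179-176+12 = 15 bp

[2,4,4,5,8,9,10,10,12,14,15,19,21,22,24]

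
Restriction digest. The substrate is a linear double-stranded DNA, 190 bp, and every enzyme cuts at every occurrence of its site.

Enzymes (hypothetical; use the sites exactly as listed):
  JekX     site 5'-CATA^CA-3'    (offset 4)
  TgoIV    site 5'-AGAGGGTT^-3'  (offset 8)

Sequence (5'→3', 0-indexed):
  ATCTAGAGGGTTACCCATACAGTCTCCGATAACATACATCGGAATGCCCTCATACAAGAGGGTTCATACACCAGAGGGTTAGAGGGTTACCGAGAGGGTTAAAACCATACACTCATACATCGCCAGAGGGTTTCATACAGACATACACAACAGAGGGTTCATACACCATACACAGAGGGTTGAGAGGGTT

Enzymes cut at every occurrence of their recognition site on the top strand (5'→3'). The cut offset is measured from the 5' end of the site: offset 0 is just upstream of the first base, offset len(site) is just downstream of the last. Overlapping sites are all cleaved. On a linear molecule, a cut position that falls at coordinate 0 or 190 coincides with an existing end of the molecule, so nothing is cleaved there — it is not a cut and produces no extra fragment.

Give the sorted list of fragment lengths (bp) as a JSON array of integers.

[4,4,5,7,7,8,8,8,9,9,10,11,12,12,12,14,15,17,18]

Site scan:
  JekX (CATACA, off=4): starts [15, 32, 50, 64, 105, 113, 133, 141, 159, 166] → cuts [19, 36, 54, 68, 109, 117, 137, 145, 163, 170]
  TgoIV (AGAGGGTT, off=8): starts [4, 56, 72, 80, 92, 124, 151, 173, 182] → cuts [12, 64, 80, 88, 100, 132, 159, 181] (position 190 is a terminus of the linear molecule — no cut)

All cut coordinates (distinct, sorted): [12, 19, 36, 54, 64, 68, 80, 88, 100, 109, 117, 132, 137, 145, 159, 163, 170, 181]

Fragment lengths:
  [0,12): 12 bp
  [12,19): 7 bp
  [19,36): 17 bp
  [36,54): 18 bp
  [54,64): 10 bp
  [64,68): 4 bp
  [68,80): 12 bp
  [80,88): 8 bp
  [88,100): 12 bp
  [100,109): 9 bp
  [109,117): 8 bp
  [117,132): 15 bp
  [132,137): 5 bp
  [137,145): 8 bp
  [145,159): 14 bp
  [159,163): 4 bp
  [163,170): 7 bp
  [170,181): 11 bp
  [181,190): 9 bp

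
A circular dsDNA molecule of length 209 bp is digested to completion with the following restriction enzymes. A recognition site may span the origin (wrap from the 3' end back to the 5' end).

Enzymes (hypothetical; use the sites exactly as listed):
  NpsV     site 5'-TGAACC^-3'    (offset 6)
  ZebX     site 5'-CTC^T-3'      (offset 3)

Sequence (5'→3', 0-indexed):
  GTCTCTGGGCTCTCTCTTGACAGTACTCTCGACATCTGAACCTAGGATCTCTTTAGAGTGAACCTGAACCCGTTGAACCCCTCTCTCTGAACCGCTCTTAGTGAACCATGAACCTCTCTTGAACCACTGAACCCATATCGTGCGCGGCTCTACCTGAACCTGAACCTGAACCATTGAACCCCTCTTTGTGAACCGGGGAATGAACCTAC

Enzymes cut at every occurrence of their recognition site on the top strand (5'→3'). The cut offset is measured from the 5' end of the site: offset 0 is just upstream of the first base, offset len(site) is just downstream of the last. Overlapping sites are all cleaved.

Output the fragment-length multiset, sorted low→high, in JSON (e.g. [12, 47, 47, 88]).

Scan for sites:
  NpsV TGAACC/6: at [36, 58, 64, 73, 87, 101, 108, 119, 127, 154, 160, 166, 174, 188, 200] ⇒ [42, 64, 70, 79, 93, 107, 114, 125, 133, 160, 166, 172, 180, 194, 206]
  ZebX CTCT/3: at [2, 9, 11, 13, 25, 48, 80, 82, 84, 94, 113, 115, 147, 181] ⇒ [5, 12, 14, 16, 28, 51, 83, 85, 87, 97, 116, 118, 150, 184]

Pooled cuts: [5, 12, 14, 16, 28, 42, 51, 64, 70, 79, 83, 85, 87, 93, 97, 107, 114, 116, 118, 125, 133, 150, 160, 166, 172, 180, 184, 194, 206]

Fragments:
  5→12: 7 bp
  12→14: 2 bp
  14→16: 2 bp
  16→28: 12 bp
  28→42: 14 bp
  42→51: 9 bp
  51→64: 13 bp
  64→70: 6 bp
  70→79: 9 bp
  79→83: 4 bp
  83→85: 2 bp
  85→87: 2 bp
  87→93: 6 bp
  93→97: 4 bp
  97→107: 10 bp
  107→114: 7 bp
  114→116: 2 bp
  116→118: 2 bp
  118→125: 7 bp
  125→133: 8 bp
  133→150: 17 bp
  150→160: 10 bp
  160→166: 6 bp
  166→172: 6 bp
  172→180: 8 bp
  180→184: 4 bp
  184→194: 10 bp
  194→206: 12 bp
  206→5 (wrap): 209-206+5 = 8 bp

[2,2,2,2,2,2,4,4,4,6,6,6,6,7,7,7,8,8,8,9,9,10,10,10,12,12,13,14,17]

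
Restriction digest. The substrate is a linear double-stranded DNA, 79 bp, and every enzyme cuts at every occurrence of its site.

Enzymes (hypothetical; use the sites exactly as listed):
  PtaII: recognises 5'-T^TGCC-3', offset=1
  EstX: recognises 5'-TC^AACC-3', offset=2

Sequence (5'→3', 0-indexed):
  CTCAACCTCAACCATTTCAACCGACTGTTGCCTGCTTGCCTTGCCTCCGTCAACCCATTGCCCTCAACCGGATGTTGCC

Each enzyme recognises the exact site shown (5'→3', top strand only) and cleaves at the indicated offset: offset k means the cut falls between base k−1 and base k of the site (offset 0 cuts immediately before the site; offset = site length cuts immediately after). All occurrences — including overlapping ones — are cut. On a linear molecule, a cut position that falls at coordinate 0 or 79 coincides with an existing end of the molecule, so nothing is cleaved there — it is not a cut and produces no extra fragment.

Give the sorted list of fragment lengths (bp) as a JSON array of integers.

Per-enzyme occurrences:
  PtaII (TTGCC, off=1): starts [27, 35, 40, 57, 74] → cuts [28, 36, 41, 58, 75]
  EstX (TCAACC, off=2): starts [1, 7, 16, 49, 63] → cuts [3, 9, 18, 51, 65]

All cut coordinates (distinct, sorted): [3, 9, 18, 28, 36, 41, 51, 58, 65, 75]

Fragments:
  [0,3): 3 bp
  [3,9): 6 bp
  [9,18): 9 bp
  [18,28): 10 bp
  [28,36): 8 bp
  [36,41): 5 bp
  [41,51): 10 bp
  [51,58): 7 bp
  [58,65): 7 bp
  [65,75): 10 bp
  [75,79): 4 bp

[3,4,5,6,7,7,8,9,10,10,10]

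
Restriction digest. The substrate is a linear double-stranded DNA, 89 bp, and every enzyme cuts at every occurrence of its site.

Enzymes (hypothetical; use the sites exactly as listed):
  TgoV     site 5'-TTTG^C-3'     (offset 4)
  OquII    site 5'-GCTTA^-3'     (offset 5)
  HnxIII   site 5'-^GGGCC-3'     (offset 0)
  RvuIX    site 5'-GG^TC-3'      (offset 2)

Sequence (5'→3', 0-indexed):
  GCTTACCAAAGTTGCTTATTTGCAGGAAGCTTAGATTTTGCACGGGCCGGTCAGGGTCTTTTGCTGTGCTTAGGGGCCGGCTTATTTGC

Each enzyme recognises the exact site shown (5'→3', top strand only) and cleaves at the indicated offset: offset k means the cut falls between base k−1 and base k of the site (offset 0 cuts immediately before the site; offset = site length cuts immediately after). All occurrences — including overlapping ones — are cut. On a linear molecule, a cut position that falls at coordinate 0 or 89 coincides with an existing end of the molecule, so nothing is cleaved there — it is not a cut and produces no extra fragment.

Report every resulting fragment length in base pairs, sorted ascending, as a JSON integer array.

Scan for sites:
  TgoV TTTGC/4: at [18, 36, 59, 84] ⇒ [22, 40, 63, 88]
  OquII GCTTA/5: at [0, 13, 28, 67, 79] ⇒ [5, 18, 33, 72, 84]
  HnxIII GGGCC/0: at [43, 73] ⇒ [43, 73]
  RvuIX GGTC/2: at [48, 54] ⇒ [50, 56]

Pooled cuts: [5, 18, 22, 33, 40, 43, 50, 56, 63, 72, 73, 84, 88]

Fragment lengths:
  [0,5): 5 bp
  [5,18): 13 bp
  [18,22): 4 bp
  [22,33): 11 bp
  [33,40): 7 bp
  [40,43): 3 bp
  [43,50): 7 bp
  [50,56): 6 bp
  [56,63): 7 bp
  [63,72): 9 bp
  [72,73): 1 bp
  [73,84): 11 bp
  [84,88): 4 bp
  [88,89): 1 bp

[1,1,3,4,4,5,6,7,7,7,9,11,11,13]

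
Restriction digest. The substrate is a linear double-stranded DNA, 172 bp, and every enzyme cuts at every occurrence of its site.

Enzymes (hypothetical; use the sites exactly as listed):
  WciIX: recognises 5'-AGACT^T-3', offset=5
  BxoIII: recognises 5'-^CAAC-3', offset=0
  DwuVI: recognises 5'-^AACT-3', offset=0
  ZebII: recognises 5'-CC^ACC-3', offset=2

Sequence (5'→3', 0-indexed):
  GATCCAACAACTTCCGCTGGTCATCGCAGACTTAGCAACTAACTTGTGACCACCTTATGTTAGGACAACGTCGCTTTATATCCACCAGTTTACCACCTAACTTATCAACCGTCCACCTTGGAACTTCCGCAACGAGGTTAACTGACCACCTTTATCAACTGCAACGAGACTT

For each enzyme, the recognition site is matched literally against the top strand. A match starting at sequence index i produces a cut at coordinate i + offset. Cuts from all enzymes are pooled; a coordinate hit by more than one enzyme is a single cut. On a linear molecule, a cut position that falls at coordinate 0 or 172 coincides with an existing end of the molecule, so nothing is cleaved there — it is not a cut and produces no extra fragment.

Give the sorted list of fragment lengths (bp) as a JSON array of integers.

Scan for sites:
  WciIX AGACTT/5: at [27, 166] ⇒ [32, 171]
  BxoIII CAAC/0: at [4, 7, 35, 65, 105, 129, 155, 161] ⇒ [4, 7, 35, 65, 105, 129, 155, 161]
  DwuVI AACT/0: at [8, 36, 40, 98, 121, 139, 156] ⇒ [8, 36, 40, 98, 121, 139, 156]
  ZebII CCACC/2: at [49, 81, 92, 112, 145] ⇒ [51, 83, 94, 114, 147]

Pooled cuts: [4, 7, 8, 32, 35, 36, 40, 51, 65, 83, 94, 98, 105, 114, 121, 129, 139, 147, 155, 156, 161, 171]

Fragments:
  [0,4): 4 bp
  [4,7): 3 bp
  [7,8): 1 bp
  [8,32): 24 bp
  [32,35): 3 bp
  [35,36): 1 bp
  [36,40): 4 bp
  [40,51): 11 bp
  [51,65): 14 bp
  [65,83): 18 bp
  [83,94): 11 bp
  [94,98): 4 bp
  [98,105): 7 bp
  [105,114): 9 bp
  [114,121): 7 bp
  [121,129): 8 bp
  [129,139): 10 bp
  [139,147): 8 bp
  [147,155): 8 bp
  [155,156): 1 bp
  [156,161): 5 bp
  [161,171): 10 bp
  [171,172): 1 bp

[1,1,1,1,3,3,4,4,4,5,7,7,8,8,8,9,10,10,11,11,14,18,24]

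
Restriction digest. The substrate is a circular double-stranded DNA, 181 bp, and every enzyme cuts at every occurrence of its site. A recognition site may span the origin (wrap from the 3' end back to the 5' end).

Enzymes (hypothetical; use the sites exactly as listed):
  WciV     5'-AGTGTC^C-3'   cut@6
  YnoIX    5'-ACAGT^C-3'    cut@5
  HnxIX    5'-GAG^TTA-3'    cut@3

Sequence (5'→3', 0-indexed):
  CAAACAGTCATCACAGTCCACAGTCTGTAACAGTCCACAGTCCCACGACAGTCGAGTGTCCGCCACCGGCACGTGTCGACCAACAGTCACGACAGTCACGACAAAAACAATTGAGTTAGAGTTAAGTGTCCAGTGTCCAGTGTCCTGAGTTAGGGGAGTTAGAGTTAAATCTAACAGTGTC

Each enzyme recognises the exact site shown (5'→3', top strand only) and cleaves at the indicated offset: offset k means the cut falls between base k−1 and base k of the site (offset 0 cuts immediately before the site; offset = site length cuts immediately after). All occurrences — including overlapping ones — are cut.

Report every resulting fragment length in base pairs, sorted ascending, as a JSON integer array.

[5,6,6,7,7,7,7,8,8,9,9,9,9,10,11,17,19,27]

Per-enzyme occurrences:
  WciV (AGTGTCC, off=6): starts [54, 124, 131, 138, 175] → cuts [0, 60, 130, 137, 144]
  YnoIX (ACAGTC, off=5): starts [3, 12, 19, 29, 36, 47, 82, 91] → cuts [8, 17, 24, 34, 41, 52, 87, 96]
  HnxIX (GAGTTA, off=3): starts [112, 118, 146, 155, 161] → cuts [115, 121, 149, 158, 164]

All cut coordinates (distinct, sorted): [0, 8, 17, 24, 34, 41, 52, 60, 87, 96, 115, 121, 130, 137, 144, 149, 158, 164]

Fragment lengths:
  0→8: 8 bp
  8→17: 9 bp
  17→24: 7 bp
  24→34: 10 bp
  34→41: 7 bp
  41→52: 11 bp
  52→60: 8 bp
  60→87: 27 bp
  87→96: 9 bp
  96→115: 19 bp
  115→121: 6 bp
  121→130: 9 bp
  130→137: 7 bp
  137→144: 7 bp
  144→149: 5 bp
  149→158: 9 bp
  158→164: 6 bp
  164→0 (wrap): 181-164+0 = 17 bp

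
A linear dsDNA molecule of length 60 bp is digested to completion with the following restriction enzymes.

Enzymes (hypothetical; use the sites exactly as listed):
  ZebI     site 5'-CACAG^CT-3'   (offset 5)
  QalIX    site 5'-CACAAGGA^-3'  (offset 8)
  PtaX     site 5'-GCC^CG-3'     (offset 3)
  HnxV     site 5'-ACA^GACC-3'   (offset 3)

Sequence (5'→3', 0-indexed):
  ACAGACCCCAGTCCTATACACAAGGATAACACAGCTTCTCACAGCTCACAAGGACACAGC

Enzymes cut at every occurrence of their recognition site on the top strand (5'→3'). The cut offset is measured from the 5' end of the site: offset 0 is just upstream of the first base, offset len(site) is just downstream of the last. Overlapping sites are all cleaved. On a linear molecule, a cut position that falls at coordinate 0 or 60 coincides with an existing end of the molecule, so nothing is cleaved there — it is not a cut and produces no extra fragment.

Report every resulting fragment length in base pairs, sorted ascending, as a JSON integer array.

Scan for sites:
  ZebI (CACAGCT, off=5): starts [29, 39] → cuts [34, 44]
  QalIX (CACAAGGA, off=8): starts [18, 46] → cuts [26, 54]
  PtaX (GCCCG, off=3): no sites
  HnxV (ACAGACC, off=3): starts [0] → cuts [3]

All cut coordinates (distinct, sorted): [3, 26, 34, 44, 54]

Fragments:
  [0,3): 3 bp
  [3,26): 23 bp
  [26,34): 8 bp
  [34,44): 10 bp
  [44,54): 10 bp
  [54,60): 6 bp

[3,6,8,10,10,23]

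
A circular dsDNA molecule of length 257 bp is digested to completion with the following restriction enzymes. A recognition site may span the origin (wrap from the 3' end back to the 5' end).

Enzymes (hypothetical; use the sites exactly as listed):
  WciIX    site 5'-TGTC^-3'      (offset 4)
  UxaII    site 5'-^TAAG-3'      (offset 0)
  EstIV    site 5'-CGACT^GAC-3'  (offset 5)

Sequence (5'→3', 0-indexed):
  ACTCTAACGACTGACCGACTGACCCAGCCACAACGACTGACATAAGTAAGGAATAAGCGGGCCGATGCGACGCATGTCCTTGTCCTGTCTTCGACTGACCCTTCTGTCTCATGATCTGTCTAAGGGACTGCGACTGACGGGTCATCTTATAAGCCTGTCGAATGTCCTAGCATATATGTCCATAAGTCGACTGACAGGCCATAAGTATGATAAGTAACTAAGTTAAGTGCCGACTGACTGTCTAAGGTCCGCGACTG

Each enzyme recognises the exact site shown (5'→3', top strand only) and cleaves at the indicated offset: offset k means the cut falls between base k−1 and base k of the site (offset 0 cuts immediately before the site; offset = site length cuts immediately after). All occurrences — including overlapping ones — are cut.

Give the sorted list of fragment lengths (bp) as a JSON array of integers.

[2,4,4,5,5,6,7,7,7,7,8,8,9,9,10,10,12,12,12,13,14,14,14,15,18,25]

Scan for sites:
  WciIX (TGTC, off=4): starts [74, 80, 85, 104, 116, 155, 162, 176, 238] → cuts [78, 84, 89, 108, 120, 159, 166, 180, 242]
  UxaII (TAAG, off=0): starts [42, 46, 53, 120, 149, 182, 201, 210, 218, 223, 242] → cuts [42, 46, 53, 120, 149, 182, 201, 210, 218, 223, 242]
  EstIV (CGACTGAC, off=5): starts [7, 15, 33, 91, 130, 187, 230, 251] → cuts [12, 20, 38, 96, 135, 192, 235, 256]

All cut coordinates (distinct, sorted): [12, 20, 38, 42, 46, 53, 78, 84, 89, 96, 108, 120, 135, 149, 159, 166, 180, 182, 192, 201, 210, 218, 223, 235, 242, 256]

Fragments:
  12→20: 8 bp
  20→38: 18 bp
  38→42: 4 bp
  42→46: 4 bp
  46→53: 7 bp
  53→78: 25 bp
  78→84: 6 bp
  84→89: 5 bp
  89→96: 7 bp
  96→108: 12 bp
  108→120: 12 bp
  120→135: 15 bp
  135→149: 14 bp
  149→159: 10 bp
  159→166: 7 bp
  166→180: 14 bp
  180→182: 2 bp
  182→192: 10 bp
  192→201: 9 bp
  201→210: 9 bp
  210→218: 8 bp
  218→223: 5 bp
  223→235: 12 bp
  235→242: 7 bp
  242→256: 14 bp
  256→12 (wrap): 257-256+12 = 13 bp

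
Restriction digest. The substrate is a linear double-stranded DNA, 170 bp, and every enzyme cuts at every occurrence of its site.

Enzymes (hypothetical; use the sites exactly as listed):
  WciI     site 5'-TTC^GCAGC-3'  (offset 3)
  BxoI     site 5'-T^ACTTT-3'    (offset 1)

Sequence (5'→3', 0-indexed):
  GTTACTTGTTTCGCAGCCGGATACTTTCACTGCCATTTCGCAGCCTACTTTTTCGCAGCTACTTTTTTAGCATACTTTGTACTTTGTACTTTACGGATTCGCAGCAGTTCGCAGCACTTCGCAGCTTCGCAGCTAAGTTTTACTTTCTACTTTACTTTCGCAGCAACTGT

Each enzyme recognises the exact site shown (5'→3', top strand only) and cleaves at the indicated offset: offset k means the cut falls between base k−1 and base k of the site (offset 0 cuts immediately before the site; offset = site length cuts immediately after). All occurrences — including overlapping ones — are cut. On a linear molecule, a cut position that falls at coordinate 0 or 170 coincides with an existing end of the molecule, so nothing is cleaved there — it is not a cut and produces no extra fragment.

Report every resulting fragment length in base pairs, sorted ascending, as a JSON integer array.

[5,6,6,7,7,7,7,8,8,10,10,10,11,12,13,13,13,17]

Per-enzyme occurrences:
  WciI (TTCGCAGC, off=3): starts [9, 36, 51, 97, 107, 117, 125, 156] → cuts [12, 39, 54, 100, 110, 120, 128, 159]
  BxoI (TACTTT, off=1): starts [21, 45, 59, 72, 79, 86, 140, 147, 152] → cuts [22, 46, 60, 73, 80, 87, 141, 148, 153]

All cut coordinates (distinct, sorted): [12, 22, 39, 46, 54, 60, 73, 80, 87, 100, 110, 120, 128, 141, 148, 153, 159]

Fragment lengths:
  [0,12): 12 bp
  [12,22): 10 bp
  [22,39): 17 bp
  [39,46): 7 bp
  [46,54): 8 bp
  [54,60): 6 bp
  [60,73): 13 bp
  [73,80): 7 bp
  [80,87): 7 bp
  [87,100): 13 bp
  [100,110): 10 bp
  [110,120): 10 bp
  [120,128): 8 bp
  [128,141): 13 bp
  [141,148): 7 bp
  [148,153): 5 bp
  [153,159): 6 bp
  [159,170): 11 bp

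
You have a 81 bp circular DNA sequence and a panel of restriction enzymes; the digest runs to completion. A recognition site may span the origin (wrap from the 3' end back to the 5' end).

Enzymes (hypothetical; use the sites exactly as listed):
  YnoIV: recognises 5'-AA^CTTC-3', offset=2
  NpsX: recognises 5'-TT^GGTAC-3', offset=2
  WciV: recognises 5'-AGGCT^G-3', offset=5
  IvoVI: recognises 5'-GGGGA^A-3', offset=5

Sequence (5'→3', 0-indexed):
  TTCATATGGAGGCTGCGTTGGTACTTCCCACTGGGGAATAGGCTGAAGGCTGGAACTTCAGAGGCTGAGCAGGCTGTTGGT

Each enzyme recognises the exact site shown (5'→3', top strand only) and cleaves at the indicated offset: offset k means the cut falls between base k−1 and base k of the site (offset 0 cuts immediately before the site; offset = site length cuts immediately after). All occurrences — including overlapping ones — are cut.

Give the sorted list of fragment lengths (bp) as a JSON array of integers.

[4,5,7,7,9,11,18,20]

Per-enzyme occurrences:
  YnoIV (AACTTC, off=2): starts [53] → cuts [55]
  NpsX (TTGGTAC, off=2): starts [17] → cuts [19]
  WciV (AGGCTG, off=5): starts [9, 39, 46, 61, 70] → cuts [14, 44, 51, 66, 75]
  IvoVI (GGGGAA, off=5): starts [32] → cuts [37]

Pooled cuts: [14, 19, 37, 44, 51, 55, 66, 75]

Fragment lengths:
  14→19: 5 bp
  19→37: 18 bp
  37→44: 7 bp
  44→51: 7 bp
  51→55: 4 bp
  55→66: 11 bp
  66→75: 9 bp
  75→14 (wrap): 81-75+14 = 20 bp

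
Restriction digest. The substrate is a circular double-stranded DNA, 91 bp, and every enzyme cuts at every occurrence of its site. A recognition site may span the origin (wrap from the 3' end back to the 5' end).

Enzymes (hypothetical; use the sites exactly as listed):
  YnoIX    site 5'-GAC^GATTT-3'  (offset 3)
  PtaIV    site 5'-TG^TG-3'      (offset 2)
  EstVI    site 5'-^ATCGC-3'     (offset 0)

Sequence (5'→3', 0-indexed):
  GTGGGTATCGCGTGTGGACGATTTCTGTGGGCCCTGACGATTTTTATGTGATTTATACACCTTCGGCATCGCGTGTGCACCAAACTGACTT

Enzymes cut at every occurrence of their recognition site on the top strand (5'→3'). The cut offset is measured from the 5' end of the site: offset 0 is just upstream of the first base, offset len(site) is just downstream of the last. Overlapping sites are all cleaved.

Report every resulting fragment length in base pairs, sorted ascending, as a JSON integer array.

Per-enzyme occurrences:
  YnoIX GACGATTT/3: at [16, 35] ⇒ [19, 38]
  PtaIV TGTG/2: at [12, 25, 46, 73, 90] ⇒ [1, 14, 27, 48, 75]
  EstVI ATCGC/0: at [6, 67] ⇒ [6, 67]

Pooled cuts: [1, 6, 14, 19, 27, 38, 48, 67, 75]

Fragment lengths:
  1→6: 5 bp
  6→14: 8 bp
  14→19: 5 bp
  19→27: 8 bp
  27→38: 11 bp
  38→48: 10 bp
  48→67: 19 bp
  67→75: 8 bp
  75→1 (wrap): 91-75+1 = 17 bp

[5,5,8,8,8,10,11,17,19]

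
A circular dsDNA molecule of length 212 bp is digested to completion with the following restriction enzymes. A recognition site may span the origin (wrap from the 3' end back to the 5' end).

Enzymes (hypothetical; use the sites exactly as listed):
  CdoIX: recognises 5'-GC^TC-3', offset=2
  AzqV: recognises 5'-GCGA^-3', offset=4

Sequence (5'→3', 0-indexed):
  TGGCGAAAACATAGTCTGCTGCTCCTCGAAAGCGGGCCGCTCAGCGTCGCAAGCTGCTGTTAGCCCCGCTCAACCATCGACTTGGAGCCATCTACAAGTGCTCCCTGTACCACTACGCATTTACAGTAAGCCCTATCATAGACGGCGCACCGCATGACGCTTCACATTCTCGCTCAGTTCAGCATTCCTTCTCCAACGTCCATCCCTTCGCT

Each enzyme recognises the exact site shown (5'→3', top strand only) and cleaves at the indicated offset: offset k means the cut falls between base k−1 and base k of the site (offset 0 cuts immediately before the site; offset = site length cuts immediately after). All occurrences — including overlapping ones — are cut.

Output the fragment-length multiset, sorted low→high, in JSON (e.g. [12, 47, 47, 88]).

[16,18,29,32,45,72]

Scan for sites:
  CdoIX GCTC/2: at [20, 38, 67, 99, 171] ⇒ [22, 40, 69, 101, 173]
  AzqV GCGA/4: at [2] ⇒ [6]

All cut coordinates (distinct, sorted): [6, 22, 40, 69, 101, 173]

Fragments:
  6→22: 16 bp
  22→40: 18 bp
  40→69: 29 bp
  69→101: 32 bp
  101→173: 72 bp
  173→6 (wrap): 212-173+6 = 45 bp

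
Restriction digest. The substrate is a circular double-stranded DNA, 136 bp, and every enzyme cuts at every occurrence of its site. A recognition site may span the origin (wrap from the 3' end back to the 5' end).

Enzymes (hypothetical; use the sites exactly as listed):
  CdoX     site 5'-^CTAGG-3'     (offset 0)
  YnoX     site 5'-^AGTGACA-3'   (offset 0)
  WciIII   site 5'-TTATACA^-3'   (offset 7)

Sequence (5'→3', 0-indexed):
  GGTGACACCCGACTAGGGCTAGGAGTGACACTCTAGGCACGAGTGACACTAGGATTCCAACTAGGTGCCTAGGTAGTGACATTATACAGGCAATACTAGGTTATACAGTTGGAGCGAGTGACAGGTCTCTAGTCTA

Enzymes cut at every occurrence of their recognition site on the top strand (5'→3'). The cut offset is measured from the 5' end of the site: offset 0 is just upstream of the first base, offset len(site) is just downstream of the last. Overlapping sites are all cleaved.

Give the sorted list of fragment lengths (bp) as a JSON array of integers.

[5,6,6,7,7,8,9,9,9,12,12,14,15,17]

Scan for sites:
  CdoX CTAGG/0: at [12, 18, 32, 48, 60, 68, 95, 133] ⇒ [12, 18, 32, 48, 60, 68, 95, 133]
  YnoX AGTGACA/0: at [23, 41, 74, 116] ⇒ [23, 41, 74, 116]
  WciIII TTATACA/7: at [81, 100] ⇒ [88, 107]

Pooled cuts: [12, 18, 23, 32, 41, 48, 60, 68, 74, 88, 95, 107, 116, 133]

Fragments:
  12→18: 6 bp
  18→23: 5 bp
  23→32: 9 bp
  32→41: 9 bp
  41→48: 7 bp
  48→60: 12 bp
  60→68: 8 bp
  68→74: 6 bp
  74→88: 14 bp
  88→95: 7 bp
  95→107: 12 bp
  107→116: 9 bp
  116→133: 17 bp
  133→12 (wrap): 136-133+12 = 15 bp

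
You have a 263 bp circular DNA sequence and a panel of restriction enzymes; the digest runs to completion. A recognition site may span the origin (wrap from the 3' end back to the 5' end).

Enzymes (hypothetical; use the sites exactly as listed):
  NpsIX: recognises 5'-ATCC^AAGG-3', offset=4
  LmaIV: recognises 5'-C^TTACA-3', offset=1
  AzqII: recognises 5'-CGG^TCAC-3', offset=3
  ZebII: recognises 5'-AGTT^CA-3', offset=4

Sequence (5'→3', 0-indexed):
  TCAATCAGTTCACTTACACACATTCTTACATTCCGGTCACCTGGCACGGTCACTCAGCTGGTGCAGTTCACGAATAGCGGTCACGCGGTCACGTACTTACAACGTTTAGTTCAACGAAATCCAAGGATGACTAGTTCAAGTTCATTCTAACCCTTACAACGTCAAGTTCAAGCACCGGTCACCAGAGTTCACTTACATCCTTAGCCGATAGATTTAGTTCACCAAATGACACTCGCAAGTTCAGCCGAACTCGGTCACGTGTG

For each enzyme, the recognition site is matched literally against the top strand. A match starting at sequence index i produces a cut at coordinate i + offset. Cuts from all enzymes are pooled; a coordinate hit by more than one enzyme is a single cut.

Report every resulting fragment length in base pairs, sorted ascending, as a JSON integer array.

Site scan:
  NpsIX ATCCAAGG/4: at [118] ⇒ [122]
  LmaIV CTTACA/1: at [12, 24, 95, 152, 191] ⇒ [13, 25, 96, 153, 192]
  AzqII CGGTCAC/3: at [33, 46, 77, 85, 175, 251] ⇒ [36, 49, 80, 88, 178, 254]
  ZebII AGTTCA/4: at [6, 64, 107, 132, 138, 164, 185, 215, 237] ⇒ [10, 68, 111, 136, 142, 168, 189, 219, 241]

All cut coordinates (distinct, sorted): [10, 13, 25, 36, 49, 68, 80, 88, 96, 111, 122, 136, 142, 153, 168, 178, 189, 192, 219, 241, 254]

Fragments:
  10→13: 3 bp
  13→25: 12 bp
  25→36: 11 bp
  36→49: 13 bp
  49→68: 19 bp
  68→80: 12 bp
  80→88: 8 bp
  88→96: 8 bp
  96→111: 15 bp
  111→122: 11 bp
  122→136: 14 bp
  136→142: 6 bp
  142→153: 11 bp
  153→168: 15 bp
  168→178: 10 bp
  178→189: 11 bp
  189→192: 3 bp
  192→219: 27 bp
  219→241: 22 bp
  241→254: 13 bp
  254→10 (wrap): 263-254+10 = 19 bp

[3,3,6,8,8,10,11,11,11,11,12,12,13,13,14,15,15,19,19,22,27]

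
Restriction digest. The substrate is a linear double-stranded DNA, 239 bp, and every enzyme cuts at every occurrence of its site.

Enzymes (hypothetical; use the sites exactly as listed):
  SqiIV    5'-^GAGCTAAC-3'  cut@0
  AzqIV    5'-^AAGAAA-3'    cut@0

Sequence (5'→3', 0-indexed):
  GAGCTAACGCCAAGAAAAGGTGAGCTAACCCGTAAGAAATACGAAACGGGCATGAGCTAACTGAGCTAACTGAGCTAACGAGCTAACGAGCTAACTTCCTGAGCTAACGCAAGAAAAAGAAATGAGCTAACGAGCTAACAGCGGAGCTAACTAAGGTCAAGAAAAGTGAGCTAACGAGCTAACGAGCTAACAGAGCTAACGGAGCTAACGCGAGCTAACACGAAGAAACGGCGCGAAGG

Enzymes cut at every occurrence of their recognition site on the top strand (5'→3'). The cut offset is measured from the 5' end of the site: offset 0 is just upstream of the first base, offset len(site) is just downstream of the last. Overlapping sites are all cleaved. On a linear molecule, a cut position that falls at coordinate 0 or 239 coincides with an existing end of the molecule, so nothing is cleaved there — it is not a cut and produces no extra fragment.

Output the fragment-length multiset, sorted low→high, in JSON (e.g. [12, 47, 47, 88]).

Per-enzyme occurrences:
  SqiIV (GAGCTAAC, off=0): starts [0, 21, 53, 62, 71, 79, 87, 100, 123, 131, 143, 167, 175, 183, 192, 201, 211] → cuts [21, 53, 62, 71, 79, 87, 100, 123, 131, 143, 167, 175, 183, 192, 201, 211] (position 0 is a terminus of the linear molecule — no cut)
  AzqIV (AAGAAA, off=0): starts [11, 33, 110, 116, 158, 222] → cuts [11, 33, 110, 116, 158, 222]

All cut coordinates (distinct, sorted): [11, 21, 33, 53, 62, 71, 79, 87, 100, 110, 116, 123, 131, 143, 158, 167, 175, 183, 192, 201, 211, 222]

Fragment lengths:
  [0,11): 11 bp
  [11,21): 10 bp
  [21,33): 12 bp
  [33,53): 20 bp
  [53,62): 9 bp
  [62,71): 9 bp
  [71,79): 8 bp
  [79,87): 8 bp
  [87,100): 13 bp
  [100,110): 10 bp
  [110,116): 6 bp
  [116,123): 7 bp
  [123,131): 8 bp
  [131,143): 12 bp
  [143,158): 15 bp
  [158,167): 9 bp
  [167,175): 8 bp
  [175,183): 8 bp
  [183,192): 9 bp
  [192,201): 9 bp
  [201,211): 10 bp
  [211,222): 11 bp
  [222,239): 17 bp

[6,7,8,8,8,8,8,9,9,9,9,9,10,10,10,11,11,12,12,13,15,17,20]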